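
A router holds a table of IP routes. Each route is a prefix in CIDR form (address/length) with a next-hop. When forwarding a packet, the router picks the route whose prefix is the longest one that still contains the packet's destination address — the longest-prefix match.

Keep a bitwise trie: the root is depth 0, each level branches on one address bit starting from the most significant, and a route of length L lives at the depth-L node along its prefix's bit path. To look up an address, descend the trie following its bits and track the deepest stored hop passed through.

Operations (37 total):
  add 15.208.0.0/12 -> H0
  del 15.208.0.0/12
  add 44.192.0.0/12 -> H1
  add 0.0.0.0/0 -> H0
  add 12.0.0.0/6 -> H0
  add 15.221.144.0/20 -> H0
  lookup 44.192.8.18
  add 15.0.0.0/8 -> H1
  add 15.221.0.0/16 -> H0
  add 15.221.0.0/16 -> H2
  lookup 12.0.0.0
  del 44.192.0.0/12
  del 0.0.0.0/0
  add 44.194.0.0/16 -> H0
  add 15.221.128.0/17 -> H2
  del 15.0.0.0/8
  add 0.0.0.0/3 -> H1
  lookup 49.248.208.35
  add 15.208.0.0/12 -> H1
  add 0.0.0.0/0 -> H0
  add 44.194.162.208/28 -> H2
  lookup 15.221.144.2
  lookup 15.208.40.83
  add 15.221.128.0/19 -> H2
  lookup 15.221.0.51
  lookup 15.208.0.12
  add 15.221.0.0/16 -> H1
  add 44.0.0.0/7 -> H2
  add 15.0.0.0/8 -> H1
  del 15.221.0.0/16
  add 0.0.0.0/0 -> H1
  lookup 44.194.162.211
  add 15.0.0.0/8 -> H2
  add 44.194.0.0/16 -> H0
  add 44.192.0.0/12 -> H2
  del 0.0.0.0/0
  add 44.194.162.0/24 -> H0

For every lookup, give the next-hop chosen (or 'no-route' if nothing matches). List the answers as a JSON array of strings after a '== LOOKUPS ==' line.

Process each operation:
  add 15.208.0.0/12 -> H0 at depth 12
  del 15.208.0.0/12 (clear depth 12)
  add 44.192.0.0/12 -> H1 at depth 12
  add 0.0.0.0/0 -> H0 at depth 0
  add 12.0.0.0/6 -> H0 at depth 6
  add 15.221.144.0/20 -> H0 at depth 20
  ? 44.192.8.18  path d0:H0→d1:-→d2:-→d3:-→d4:-→d5:-→d6:-→d7:-→d8:-→d9:-→d10:-→d11:-→d12:H1  best=H1
  add 15.0.0.0/8 -> H1 at depth 8
  add 15.221.0.0/16 -> H0 at depth 16
  add 15.221.0.0/16 -> H2 at depth 16
  ? 12.0.0.0  path d0:H0→d1:-→d2:-→d3:-→d4:-→d5:-→d6:H0  best=H0
  del 44.192.0.0/12 (clear depth 12)
  del 0.0.0.0/0 (clear depth 0)
  add 44.194.0.0/16 -> H0 at depth 16
  add 15.221.128.0/17 -> H2 at depth 17
  del 15.0.0.0/8 (clear depth 8)
  add 0.0.0.0/3 -> H1 at depth 3
  ? 49.248.208.35  path d0:-→d1:-→d2:-→d3:-  best=no-route
  add 15.208.0.0/12 -> H1 at depth 12
  add 0.0.0.0/0 -> H0 at depth 0
  add 44.194.162.208/28 -> H2 at depth 28
  ? 15.221.144.2  path d0:H0→d1:-→d2:-→d3:H1→d4:-→d5:-→d6:H0→d7:-→d8:-→d9:-→d10:-→d11:-→d12:H1→d13:-→d14:-→d15:-→d16:H2→d17:H2→d18:-→d19:-→d20:H0  best=H0
  ? 15.208.40.83  path d0:H0→d1:-→d2:-→d3:H1→d4:-→d5:-→d6:H0→d7:-→d8:-→d9:-→d10:-→d11:-→d12:H1  best=H1
  add 15.221.128.0/19 -> H2 at depth 19
  ? 15.221.0.51  path d0:H0→d1:-→d2:-→d3:H1→d4:-→d5:-→d6:H0→d7:-→d8:-→d9:-→d10:-→d11:-→d12:H1→d13:-→d14:-→d15:-→d16:H2  best=H2
  ? 15.208.0.12  path d0:H0→d1:-→d2:-→d3:H1→d4:-→d5:-→d6:H0→d7:-→d8:-→d9:-→d10:-→d11:-→d12:H1  best=H1
  add 15.221.0.0/16 -> H1 at depth 16
  add 44.0.0.0/7 -> H2 at depth 7
  add 15.0.0.0/8 -> H1 at depth 8
  del 15.221.0.0/16 (clear depth 16)
  add 0.0.0.0/0 -> H1 at depth 0
  ? 44.194.162.211  path d0:H1→d1:-→d2:-→d3:-→d4:-→d5:-→d6:-→d7:H2→d8:-→d9:-→d10:-→d11:-→d12:-→d13:-→d14:-→d15:-→d16:H0→d17:-→d18:-→d19:-→d20:-→d21:-→d22:-→d23:-→d24:-→d25:-→d26:-→d27:-→d28:H2  best=H2
  add 15.0.0.0/8 -> H2 at depth 8
  add 44.194.0.0/16 -> H0 at depth 16
  add 44.192.0.0/12 -> H2 at depth 12
  del 0.0.0.0/0 (clear depth 0)
  add 44.194.162.0/24 -> H0 at depth 24

== LOOKUPS ==
["H1","H0","no-route","H0","H1","H2","H1","H2"]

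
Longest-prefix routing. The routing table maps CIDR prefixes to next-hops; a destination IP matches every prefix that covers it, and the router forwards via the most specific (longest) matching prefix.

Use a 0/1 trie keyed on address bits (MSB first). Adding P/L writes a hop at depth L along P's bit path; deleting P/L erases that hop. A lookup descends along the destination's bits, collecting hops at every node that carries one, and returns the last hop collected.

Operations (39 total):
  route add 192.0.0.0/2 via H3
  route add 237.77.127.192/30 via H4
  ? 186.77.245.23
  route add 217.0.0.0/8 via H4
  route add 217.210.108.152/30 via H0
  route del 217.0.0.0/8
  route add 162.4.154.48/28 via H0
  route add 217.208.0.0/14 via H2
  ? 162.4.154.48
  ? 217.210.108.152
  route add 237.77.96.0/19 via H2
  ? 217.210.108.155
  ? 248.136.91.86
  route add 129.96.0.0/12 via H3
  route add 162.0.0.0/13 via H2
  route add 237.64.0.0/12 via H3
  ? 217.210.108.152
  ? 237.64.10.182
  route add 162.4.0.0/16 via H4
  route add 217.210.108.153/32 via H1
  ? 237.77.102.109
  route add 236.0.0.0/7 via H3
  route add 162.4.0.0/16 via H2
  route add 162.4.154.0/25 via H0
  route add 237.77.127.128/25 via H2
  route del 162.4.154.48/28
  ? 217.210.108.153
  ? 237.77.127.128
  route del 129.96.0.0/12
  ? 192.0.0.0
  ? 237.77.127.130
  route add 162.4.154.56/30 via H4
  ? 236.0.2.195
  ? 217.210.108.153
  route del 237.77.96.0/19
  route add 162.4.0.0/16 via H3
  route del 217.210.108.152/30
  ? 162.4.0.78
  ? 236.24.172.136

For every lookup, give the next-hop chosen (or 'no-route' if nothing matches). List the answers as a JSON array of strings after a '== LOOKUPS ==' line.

Process each operation:
  add 192.0.0.0/2 -> H3 at depth 2
  add 237.77.127.192/30 -> H4 at depth 30
  lookup 186.77.245.23: bits 1 walk d0:-→d1:- -> no-route
  add 217.0.0.0/8 -> H4 at depth 8
  add 217.210.108.152/30 -> H0 at depth 30
  - 217.0.0.0/8 clear@8
  add 162.4.154.48/28 -> H0 at depth 28
  add 217.208.0.0/14 -> H2 at depth 14
  lookup 162.4.154.48: bits 1010001000000100100110100011 walk d0:-→d1:-→d2:-→d3:-→d4:-→d5:-→d6:-→d7:-→d8:-→d9:-→d10:-→d11:-→d12:-→d13:-→d14:-→d15:-→d16:-→d17:-→d18:-→d19:-→d20:-→d21:-→d22:-→d23:-→d24:-→d25:-→d26:-→d27:-→d28:H0 -> H0
  lookup 217.210.108.152: bits 110110011101001001101100100110 walk d0:-→d1:-→d2:H3→d3:-→d4:-→d5:-→d6:-→d7:-→d8:-→d9:-→d10:-→d11:-→d12:-→d13:-→d14:H2→d15:-→d16:-→d17:-→d18:-→d19:-→d20:-→d21:-→d22:-→d23:-→d24:-→d25:-→d26:-→d27:-→d28:-→d29:-→d30:H0 -> H0
  add 237.77.96.0/19 -> H2 at depth 19
  lookup 217.210.108.155: bits 110110011101001001101100100110 walk d0:-→d1:-→d2:H3→d3:-→d4:-→d5:-→d6:-→d7:-→d8:-→d9:-→d10:-→d11:-→d12:-→d13:-→d14:H2→d15:-→d16:-→d17:-→d18:-→d19:-→d20:-→d21:-→d22:-→d23:-→d24:-→d25:-→d26:-→d27:-→d28:-→d29:-→d30:H0 -> H0
  lookup 248.136.91.86: bits 111 walk d0:-→d1:-→d2:H3→d3:- -> H3
  add 129.96.0.0/12 -> H3 at depth 12
  add 162.0.0.0/13 -> H2 at depth 13
  add 237.64.0.0/12 -> H3 at depth 12
  lookup 217.210.108.152: bits 110110011101001001101100100110 walk d0:-→d1:-→d2:H3→d3:-→d4:-→d5:-→d6:-→d7:-→d8:-→d9:-→d10:-→d11:-→d12:-→d13:-→d14:H2→d15:-→d16:-→d17:-→d18:-→d19:-→d20:-→d21:-→d22:-→d23:-→d24:-→d25:-→d26:-→d27:-→d28:-→d29:-→d30:H0 -> H0
  lookup 237.64.10.182: bits 111011010100 walk d0:-→d1:-→d2:H3→d3:-→d4:-→d5:-→d6:-→d7:-→d8:-→d9:-→d10:-→d11:-→d12:H3 -> H3
  add 162.4.0.0/16 -> H4 at depth 16
  add 217.210.108.153/32 -> H1 at depth 32
  lookup 237.77.102.109: bits 1110110101001101011 walk d0:-→d1:-→d2:H3→d3:-→d4:-→d5:-→d6:-→d7:-→d8:-→d9:-→d10:-→d11:-→d12:H3→d13:-→d14:-→d15:-→d16:-→d17:-→d18:-→d19:H2 -> H2
  add 236.0.0.0/7 -> H3 at depth 7
  add 162.4.0.0/16 -> H2 at depth 16
  add 162.4.154.0/25 -> H0 at depth 25
  add 237.77.127.128/25 -> H2 at depth 25
  - 162.4.154.48/28 clear@28
  lookup 217.210.108.153: bits 11011001110100100110110010011001 walk d0:-→d1:-→d2:H3→d3:-→d4:-→d5:-→d6:-→d7:-→d8:-→d9:-→d10:-→d11:-→d12:-→d13:-→d14:H2→d15:-→d16:-→d17:-→d18:-→d19:-→d20:-→d21:-→d22:-→d23:-→d24:-→d25:-→d26:-→d27:-→d28:-→d29:-→d30:H0→d31:-→d32:H1 -> H1
  lookup 237.77.127.128: bits 1110110101001101011111111 walk d0:-→d1:-→d2:H3→d3:-→d4:-→d5:-→d6:-→d7:H3→d8:-→d9:-→d10:-→d11:-→d12:H3→d13:-→d14:-→d15:-→d16:-→d17:-→d18:-→d19:H2→d20:-→d21:-→d22:-→d23:-→d24:-→d25:H2 -> H2
  - 129.96.0.0/12 clear@12
  lookup 192.0.0.0: bits 110 walk d0:-→d1:-→d2:H3→d3:- -> H3
  lookup 237.77.127.130: bits 1110110101001101011111111 walk d0:-→d1:-→d2:H3→d3:-→d4:-→d5:-→d6:-→d7:H3→d8:-→d9:-→d10:-→d11:-→d12:H3→d13:-→d14:-→d15:-→d16:-→d17:-→d18:-→d19:H2→d20:-→d21:-→d22:-→d23:-→d24:-→d25:H2 -> H2
  add 162.4.154.56/30 -> H4 at depth 30
  lookup 236.0.2.195: bits 1110110 walk d0:-→d1:-→d2:H3→d3:-→d4:-→d5:-→d6:-→d7:H3 -> H3
  lookup 217.210.108.153: bits 11011001110100100110110010011001 walk d0:-→d1:-→d2:H3→d3:-→d4:-→d5:-→d6:-→d7:-→d8:-→d9:-→d10:-→d11:-→d12:-→d13:-→d14:H2→d15:-→d16:-→d17:-→d18:-→d19:-→d20:-→d21:-→d22:-→d23:-→d24:-→d25:-→d26:-→d27:-→d28:-→d29:-→d30:H0→d31:-→d32:H1 -> H1
  - 237.77.96.0/19 clear@19
  add 162.4.0.0/16 -> H3 at depth 16
  - 217.210.108.152/30 clear@30
  lookup 162.4.0.78: bits 1010001000000100 walk d0:-→d1:-→d2:-→d3:-→d4:-→d5:-→d6:-→d7:-→d8:-→d9:-→d10:-→d11:-→d12:-→d13:H2→d14:-→d15:-→d16:H3 -> H3
  lookup 236.24.172.136: bits 1110110 walk d0:-→d1:-→d2:H3→d3:-→d4:-→d5:-→d6:-→d7:H3 -> H3

== LOOKUPS ==
["no-route","H0","H0","H0","H3","H0","H3","H2","H1","H2","H3","H2","H3","H1","H3","H3"]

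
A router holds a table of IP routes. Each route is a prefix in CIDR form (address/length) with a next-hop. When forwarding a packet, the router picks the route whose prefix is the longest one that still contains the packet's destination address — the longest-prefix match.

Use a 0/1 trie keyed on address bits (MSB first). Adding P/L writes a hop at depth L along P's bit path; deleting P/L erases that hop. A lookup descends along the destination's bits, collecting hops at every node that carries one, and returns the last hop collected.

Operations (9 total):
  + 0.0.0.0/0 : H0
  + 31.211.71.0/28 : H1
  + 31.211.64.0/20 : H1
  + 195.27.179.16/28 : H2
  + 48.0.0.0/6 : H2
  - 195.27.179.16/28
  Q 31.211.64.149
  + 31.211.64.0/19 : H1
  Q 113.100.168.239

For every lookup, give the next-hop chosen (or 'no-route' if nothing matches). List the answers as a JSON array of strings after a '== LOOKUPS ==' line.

Apply in order:
  + 0.0.0.0/0 (H0) depth=0
  + 31.211.71.0/28 (H1) depth=28
  + 31.211.64.0/20 (H1) depth=20
  + 195.27.179.16/28 (H2) depth=28
  + 48.0.0.0/6 (H2) depth=6
  - 195.27.179.16/28 clear@28
  Q 31.211.64.149: descend 000111111101001101000 ; hops seen [H0,H1] ; pick H1
  + 31.211.64.0/19 (H1) depth=19
  Q 113.100.168.239: descend 0 ; hops seen [H0] ; pick H0

== LOOKUPS ==
["H1","H0"]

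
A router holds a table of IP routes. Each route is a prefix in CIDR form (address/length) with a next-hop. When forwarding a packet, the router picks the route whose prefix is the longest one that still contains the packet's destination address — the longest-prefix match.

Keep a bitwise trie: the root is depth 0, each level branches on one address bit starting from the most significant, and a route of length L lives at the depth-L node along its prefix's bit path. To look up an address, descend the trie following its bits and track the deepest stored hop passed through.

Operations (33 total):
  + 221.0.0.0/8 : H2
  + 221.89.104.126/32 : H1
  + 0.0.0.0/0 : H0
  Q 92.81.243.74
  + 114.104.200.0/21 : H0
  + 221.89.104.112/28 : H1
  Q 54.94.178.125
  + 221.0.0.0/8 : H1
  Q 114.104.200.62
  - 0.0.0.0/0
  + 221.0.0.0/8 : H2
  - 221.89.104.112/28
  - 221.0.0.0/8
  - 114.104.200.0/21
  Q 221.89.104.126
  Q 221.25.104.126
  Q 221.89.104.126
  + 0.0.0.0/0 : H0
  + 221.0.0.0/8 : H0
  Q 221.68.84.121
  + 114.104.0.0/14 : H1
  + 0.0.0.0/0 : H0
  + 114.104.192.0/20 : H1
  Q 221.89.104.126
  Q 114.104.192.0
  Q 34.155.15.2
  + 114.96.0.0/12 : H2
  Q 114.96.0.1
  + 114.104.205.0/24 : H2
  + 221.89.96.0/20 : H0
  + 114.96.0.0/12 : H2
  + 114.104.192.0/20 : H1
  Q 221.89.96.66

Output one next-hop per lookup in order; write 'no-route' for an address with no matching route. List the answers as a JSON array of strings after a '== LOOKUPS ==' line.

Trace:
  add 221.0.0.0/8 -> H2 at depth 8
  add 221.89.104.126/32 -> H1 at depth 32
  add 0.0.0.0/0 -> H0 at depth 0
  lookup 92.81.243.74: bits ε walk d0:H0 -> H0
  add 114.104.200.0/21 -> H0 at depth 21
  add 221.89.104.112/28 -> H1 at depth 28
  lookup 54.94.178.125: bits 0 walk d0:H0→d1:- -> H0
  add 221.0.0.0/8 -> H1 at depth 8
  lookup 114.104.200.62: bits 011100100110100011001 walk d0:H0→d1:-→d2:-→d3:-→d4:-→d5:-→d6:-→d7:-→d8:-→d9:-→d10:-→d11:-→d12:-→d13:-→d14:-→d15:-→d16:-→d17:-→d18:-→d19:-→d20:-→d21:H0 -> H0
  - 0.0.0.0/0 clear@0
  add 221.0.0.0/8 -> H2 at depth 8
  - 221.89.104.112/28 clear@28
  - 221.0.0.0/8 clear@8
  - 114.104.200.0/21 clear@21
  lookup 221.89.104.126: bits 11011101010110010110100001111110 walk d0:-→d1:-→d2:-→d3:-→d4:-→d5:-→d6:-→d7:-→d8:-→d9:-→d10:-→d11:-→d12:-→d13:-→d14:-→d15:-→d16:-→d17:-→d18:-→d19:-→d20:-→d21:-→d22:-→d23:-→d24:-→d25:-→d26:-→d27:-→d28:-→d29:-→d30:-→d31:-→d32:H1 -> H1
  lookup 221.25.104.126: bits 110111010 walk d0:-→d1:-→d2:-→d3:-→d4:-→d5:-→d6:-→d7:-→d8:-→d9:- -> no-route
  lookup 221.89.104.126: bits 11011101010110010110100001111110 walk d0:-→d1:-→d2:-→d3:-→d4:-→d5:-→d6:-→d7:-→d8:-→d9:-→d10:-→d11:-→d12:-→d13:-→d14:-→d15:-→d16:-→d17:-→d18:-→d19:-→d20:-→d21:-→d22:-→d23:-→d24:-→d25:-→d26:-→d27:-→d28:-→d29:-→d30:-→d31:-→d32:H1 -> H1
  add 0.0.0.0/0 -> H0 at depth 0
  add 221.0.0.0/8 -> H0 at depth 8
  lookup 221.68.84.121: bits 11011101010 walk d0:H0→d1:-→d2:-→d3:-→d4:-→d5:-→d6:-→d7:-→d8:H0→d9:-→d10:-→d11:- -> H0
  add 114.104.0.0/14 -> H1 at depth 14
  add 0.0.0.0/0 -> H0 at depth 0
  add 114.104.192.0/20 -> H1 at depth 20
  lookup 221.89.104.126: bits 11011101010110010110100001111110 walk d0:H0→d1:-→d2:-→d3:-→d4:-→d5:-→d6:-→d7:-→d8:H0→d9:-→d10:-→d11:-→d12:-→d13:-→d14:-→d15:-→d16:-→d17:-→d18:-→d19:-→d20:-→d21:-→d22:-→d23:-→d24:-→d25:-→d26:-→d27:-→d28:-→d29:-→d30:-→d31:-→d32:H1 -> H1
  lookup 114.104.192.0: bits 01110010011010001100 walk d0:H0→d1:-→d2:-→d3:-→d4:-→d5:-→d6:-→d7:-→d8:-→d9:-→d10:-→d11:-→d12:-→d13:-→d14:H1→d15:-→d16:-→d17:-→d18:-→d19:-→d20:H1 -> H1
  lookup 34.155.15.2: bits 0 walk d0:H0→d1:- -> H0
  add 114.96.0.0/12 -> H2 at depth 12
  lookup 114.96.0.1: bits 011100100110 walk d0:H0→d1:-→d2:-→d3:-→d4:-→d5:-→d6:-→d7:-→d8:-→d9:-→d10:-→d11:-→d12:H2 -> H2
  add 114.104.205.0/24 -> H2 at depth 24
  add 221.89.96.0/20 -> H0 at depth 20
  add 114.96.0.0/12 -> H2 at depth 12
  add 114.104.192.0/20 -> H1 at depth 20
  lookup 221.89.96.66: bits 11011101010110010110 walk d0:H0→d1:-→d2:-→d3:-→d4:-→d5:-→d6:-→d7:-→d8:H0→d9:-→d10:-→d11:-→d12:-→d13:-→d14:-→d15:-→d16:-→d17:-→d18:-→d19:-→d20:H0 -> H0

== LOOKUPS ==
["H0","H0","H0","H1","no-route","H1","H0","H1","H1","H0","H2","H0"]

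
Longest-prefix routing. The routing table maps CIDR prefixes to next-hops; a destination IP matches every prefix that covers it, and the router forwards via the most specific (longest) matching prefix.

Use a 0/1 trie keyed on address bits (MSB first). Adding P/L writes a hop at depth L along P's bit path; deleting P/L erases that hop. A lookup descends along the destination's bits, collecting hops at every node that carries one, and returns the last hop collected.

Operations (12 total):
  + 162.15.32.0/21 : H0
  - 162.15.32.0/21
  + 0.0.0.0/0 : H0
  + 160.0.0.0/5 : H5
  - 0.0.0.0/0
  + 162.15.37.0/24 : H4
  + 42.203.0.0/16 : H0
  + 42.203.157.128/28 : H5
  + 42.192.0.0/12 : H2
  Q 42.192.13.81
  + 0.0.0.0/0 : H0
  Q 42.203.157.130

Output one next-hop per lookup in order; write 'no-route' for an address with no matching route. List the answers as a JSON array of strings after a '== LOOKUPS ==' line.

Trace:
  add 162.15.32.0/21 -> H0 at depth 21
  - 162.15.32.0/21 clear@21
  add 0.0.0.0/0 -> H0 at depth 0
  add 160.0.0.0/5 -> H5 at depth 5
  - 0.0.0.0/0 clear@0
  add 162.15.37.0/24 -> H4 at depth 24
  add 42.203.0.0/16 -> H0 at depth 16
  add 42.203.157.128/28 -> H5 at depth 28
  add 42.192.0.0/12 -> H2 at depth 12
  ? 42.192.13.81  path d0:-→d1:-→d2:-→d3:-→d4:-→d5:-→d6:-→d7:-→d8:-→d9:-→d10:-→d11:-→d12:H2  best=H2
  add 0.0.0.0/0 -> H0 at depth 0
  ? 42.203.157.130  path d0:H0→d1:-→d2:-→d3:-→d4:-→d5:-→d6:-→d7:-→d8:-→d9:-→d10:-→d11:-→d12:H2→d13:-→d14:-→d15:-→d16:H0→d17:-→d18:-→d19:-→d20:-→d21:-→d22:-→d23:-→d24:-→d25:-→d26:-→d27:-→d28:H5  best=H5

== LOOKUPS ==
["H2","H5"]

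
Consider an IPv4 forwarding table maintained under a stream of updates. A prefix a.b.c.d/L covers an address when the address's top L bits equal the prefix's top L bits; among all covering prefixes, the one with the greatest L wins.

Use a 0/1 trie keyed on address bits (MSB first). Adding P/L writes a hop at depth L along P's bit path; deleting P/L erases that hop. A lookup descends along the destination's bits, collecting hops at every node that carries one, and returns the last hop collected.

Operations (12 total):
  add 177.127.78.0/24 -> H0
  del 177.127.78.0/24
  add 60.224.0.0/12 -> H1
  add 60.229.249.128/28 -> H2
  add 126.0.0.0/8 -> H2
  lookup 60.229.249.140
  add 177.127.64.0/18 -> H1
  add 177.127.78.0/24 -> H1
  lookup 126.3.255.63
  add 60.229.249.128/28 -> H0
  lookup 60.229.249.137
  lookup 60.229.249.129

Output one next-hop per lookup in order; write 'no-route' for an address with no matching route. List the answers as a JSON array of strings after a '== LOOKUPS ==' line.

Trace:
  add 177.127.78.0/24 -> H0 at depth 24
  del 177.127.78.0/24 (clear depth 24)
  add 60.224.0.0/12 -> H1 at depth 12
  add 60.229.249.128/28 -> H2 at depth 28
  add 126.0.0.0/8 -> H2 at depth 8
  ? 60.229.249.140  path d0:-→d1:-→d2:-→d3:-→d4:-→d5:-→d6:-→d7:-→d8:-→d9:-→d10:-→d11:-→d12:H1→d13:-→d14:-→d15:-→d16:-→d17:-→d18:-→d19:-→d20:-→d21:-→d22:-→d23:-→d24:-→d25:-→d26:-→d27:-→d28:H2  best=H2
  add 177.127.64.0/18 -> H1 at depth 18
  add 177.127.78.0/24 -> H1 at depth 24
  ? 126.3.255.63  path d0:-→d1:-→d2:-→d3:-→d4:-→d5:-→d6:-→d7:-→d8:H2  best=H2
  add 60.229.249.128/28 -> H0 at depth 28
  ? 60.229.249.137  path d0:-→d1:-→d2:-→d3:-→d4:-→d5:-→d6:-→d7:-→d8:-→d9:-→d10:-→d11:-→d12:H1→d13:-→d14:-→d15:-→d16:-→d17:-→d18:-→d19:-→d20:-→d21:-→d22:-→d23:-→d24:-→d25:-→d26:-→d27:-→d28:H0  best=H0
  ? 60.229.249.129  path d0:-→d1:-→d2:-→d3:-→d4:-→d5:-→d6:-→d7:-→d8:-→d9:-→d10:-→d11:-→d12:H1→d13:-→d14:-→d15:-→d16:-→d17:-→d18:-→d19:-→d20:-→d21:-→d22:-→d23:-→d24:-→d25:-→d26:-→d27:-→d28:H0  best=H0

== LOOKUPS ==
["H2","H2","H0","H0"]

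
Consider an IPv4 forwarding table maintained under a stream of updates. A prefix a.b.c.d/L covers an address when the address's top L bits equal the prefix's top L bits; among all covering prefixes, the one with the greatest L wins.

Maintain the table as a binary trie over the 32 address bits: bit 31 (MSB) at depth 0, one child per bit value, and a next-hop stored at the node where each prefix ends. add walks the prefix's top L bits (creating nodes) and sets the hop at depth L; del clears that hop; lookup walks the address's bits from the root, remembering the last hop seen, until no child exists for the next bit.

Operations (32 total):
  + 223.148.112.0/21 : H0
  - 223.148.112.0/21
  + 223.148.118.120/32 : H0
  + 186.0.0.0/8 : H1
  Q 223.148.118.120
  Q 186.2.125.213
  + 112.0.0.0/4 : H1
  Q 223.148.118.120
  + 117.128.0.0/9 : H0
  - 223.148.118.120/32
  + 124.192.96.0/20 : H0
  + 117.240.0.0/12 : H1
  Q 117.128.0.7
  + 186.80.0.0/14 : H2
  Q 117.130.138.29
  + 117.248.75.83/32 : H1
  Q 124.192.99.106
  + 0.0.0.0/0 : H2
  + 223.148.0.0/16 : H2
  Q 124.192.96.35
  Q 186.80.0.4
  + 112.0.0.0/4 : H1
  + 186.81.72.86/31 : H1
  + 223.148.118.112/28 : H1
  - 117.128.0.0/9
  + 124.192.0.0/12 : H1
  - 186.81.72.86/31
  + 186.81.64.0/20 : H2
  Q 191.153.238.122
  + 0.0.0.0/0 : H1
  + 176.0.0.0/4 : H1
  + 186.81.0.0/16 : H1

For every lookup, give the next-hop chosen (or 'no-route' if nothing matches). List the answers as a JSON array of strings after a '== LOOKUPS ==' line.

Process each operation:
  + 223.148.112.0/21 (H0) depth=21
  - 223.148.112.0/21 clear@21
  + 223.148.118.120/32 (H0) depth=32
  + 186.0.0.0/8 (H1) depth=8
  Q 223.148.118.120: descend 11011111100101000111011001111000 ; hops seen [H0] ; pick H0
  Q 186.2.125.213: descend 10111010 ; hops seen [H1] ; pick H1
  + 112.0.0.0/4 (H1) depth=4
  Q 223.148.118.120: descend 11011111100101000111011001111000 ; hops seen [H0] ; pick H0
  + 117.128.0.0/9 (H0) depth=9
  - 223.148.118.120/32 clear@32
  + 124.192.96.0/20 (H0) depth=20
  + 117.240.0.0/12 (H1) depth=12
  Q 117.128.0.7: descend 011101011 ; hops seen [H1,H0] ; pick H0
  + 186.80.0.0/14 (H2) depth=14
  Q 117.130.138.29: descend 011101011 ; hops seen [H1,H0] ; pick H0
  + 117.248.75.83/32 (H1) depth=32
  Q 124.192.99.106: descend 01111100110000000110 ; hops seen [H1,H0] ; pick H0
  + 0.0.0.0/0 (H2) depth=0
  + 223.148.0.0/16 (H2) depth=16
  Q 124.192.96.35: descend 01111100110000000110 ; hops seen [H2,H1,H0] ; pick H0
  Q 186.80.0.4: descend 10111010010100 ; hops seen [H2,H1,H2] ; pick H2
  + 112.0.0.0/4 (H1) depth=4
  + 186.81.72.86/31 (H1) depth=31
  + 223.148.118.112/28 (H1) depth=28
  - 117.128.0.0/9 clear@9
  + 124.192.0.0/12 (H1) depth=12
  - 186.81.72.86/31 clear@31
  + 186.81.64.0/20 (H2) depth=20
  Q 191.153.238.122: descend 10111 ; hops seen [H2] ; pick H2
  + 0.0.0.0/0 (H1) depth=0
  + 176.0.0.0/4 (H1) depth=4
  + 186.81.0.0/16 (H1) depth=16

== LOOKUPS ==
["H0","H1","H0","H0","H0","H0","H0","H2","H2"]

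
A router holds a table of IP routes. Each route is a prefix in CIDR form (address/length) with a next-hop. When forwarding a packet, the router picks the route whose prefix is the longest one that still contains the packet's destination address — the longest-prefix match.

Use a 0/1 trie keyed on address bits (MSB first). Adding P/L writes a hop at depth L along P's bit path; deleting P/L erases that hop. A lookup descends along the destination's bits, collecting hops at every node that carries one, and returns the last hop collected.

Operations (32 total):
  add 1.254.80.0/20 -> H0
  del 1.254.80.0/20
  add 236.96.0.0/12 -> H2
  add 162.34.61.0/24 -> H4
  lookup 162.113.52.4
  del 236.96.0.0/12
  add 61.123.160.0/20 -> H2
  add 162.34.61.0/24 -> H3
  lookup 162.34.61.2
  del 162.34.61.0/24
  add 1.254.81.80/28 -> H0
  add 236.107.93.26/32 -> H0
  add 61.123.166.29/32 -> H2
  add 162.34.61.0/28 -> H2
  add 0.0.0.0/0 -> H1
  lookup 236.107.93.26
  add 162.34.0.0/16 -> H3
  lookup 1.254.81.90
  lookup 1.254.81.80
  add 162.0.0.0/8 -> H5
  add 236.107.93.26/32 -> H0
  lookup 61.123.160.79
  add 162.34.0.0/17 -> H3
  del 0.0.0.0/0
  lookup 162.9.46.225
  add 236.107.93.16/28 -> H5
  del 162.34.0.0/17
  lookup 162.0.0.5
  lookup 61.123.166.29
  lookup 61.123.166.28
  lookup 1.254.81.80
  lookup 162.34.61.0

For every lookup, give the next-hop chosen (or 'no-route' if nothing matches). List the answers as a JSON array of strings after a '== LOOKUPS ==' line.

Trace:
  + 1.254.80.0/20 (H0) depth=20
  del 1.254.80.0/20 (clear depth 20)
  + 236.96.0.0/12 (H2) depth=12
  + 162.34.61.0/24 (H4) depth=24
  lookup 162.113.52.4: bits 101000100 walk d0:-→d1:-→d2:-→d3:-→d4:-→d5:-→d6:-→d7:-→d8:-→d9:- -> no-route
  del 236.96.0.0/12 (clear depth 12)
  + 61.123.160.0/20 (H2) depth=20
  + 162.34.61.0/24 (H3) depth=24
  lookup 162.34.61.2: bits 101000100010001000111101 walk d0:-→d1:-→d2:-→d3:-→d4:-→d5:-→d6:-→d7:-→d8:-→d9:-→d10:-→d11:-→d12:-→d13:-→d14:-→d15:-→d16:-→d17:-→d18:-→d19:-→d20:-→d21:-→d22:-→d23:-→d24:H3 -> H3
  del 162.34.61.0/24 (clear depth 24)
  + 1.254.81.80/28 (H0) depth=28
  + 236.107.93.26/32 (H0) depth=32
  + 61.123.166.29/32 (H2) depth=32
  + 162.34.61.0/28 (H2) depth=28
  + 0.0.0.0/0 (H1) depth=0
  lookup 236.107.93.26: bits 11101100011010110101110100011010 walk d0:H1→d1:-→d2:-→d3:-→d4:-→d5:-→d6:-→d7:-→d8:-→d9:-→d10:-→d11:-→d12:-→d13:-→d14:-→d15:-→d16:-→d17:-→d18:-→d19:-→d20:-→d21:-→d22:-→d23:-→d24:-→d25:-→d26:-→d27:-→d28:-→d29:-→d30:-→d31:-→d32:H0 -> H0
  + 162.34.0.0/16 (H3) depth=16
  lookup 1.254.81.90: bits 0000000111111110010100010101 walk d0:H1→d1:-→d2:-→d3:-→d4:-→d5:-→d6:-→d7:-→d8:-→d9:-→d10:-→d11:-→d12:-→d13:-→d14:-→d15:-→d16:-→d17:-→d18:-→d19:-→d20:-→d21:-→d22:-→d23:-→d24:-→d25:-→d26:-→d27:-→d28:H0 -> H0
  lookup 1.254.81.80: bits 0000000111111110010100010101 walk d0:H1→d1:-→d2:-→d3:-→d4:-→d5:-→d6:-→d7:-→d8:-→d9:-→d10:-→d11:-→d12:-→d13:-→d14:-→d15:-→d16:-→d17:-→d18:-→d19:-→d20:-→d21:-→d22:-→d23:-→d24:-→d25:-→d26:-→d27:-→d28:H0 -> H0
  + 162.0.0.0/8 (H5) depth=8
  + 236.107.93.26/32 (H0) depth=32
  lookup 61.123.160.79: bits 001111010111101110100 walk d0:H1→d1:-→d2:-→d3:-→d4:-→d5:-→d6:-→d7:-→d8:-→d9:-→d10:-→d11:-→d12:-→d13:-→d14:-→d15:-→d16:-→d17:-→d18:-→d19:-→d20:H2→d21:- -> H2
  + 162.34.0.0/17 (H3) depth=17
  del 0.0.0.0/0 (clear depth 0)
  lookup 162.9.46.225: bits 1010001000 walk d0:-→d1:-→d2:-→d3:-→d4:-→d5:-→d6:-→d7:-→d8:H5→d9:-→d10:- -> H5
  + 236.107.93.16/28 (H5) depth=28
  del 162.34.0.0/17 (clear depth 17)
  lookup 162.0.0.5: bits 1010001000 walk d0:-→d1:-→d2:-→d3:-→d4:-→d5:-→d6:-→d7:-→d8:H5→d9:-→d10:- -> H5
  lookup 61.123.166.29: bits 00111101011110111010011000011101 walk d0:-→d1:-→d2:-→d3:-→d4:-→d5:-→d6:-→d7:-→d8:-→d9:-→d10:-→d11:-→d12:-→d13:-→d14:-→d15:-→d16:-→d17:-→d18:-→d19:-→d20:H2→d21:-→d22:-→d23:-→d24:-→d25:-→d26:-→d27:-→d28:-→d29:-→d30:-→d31:-→d32:H2 -> H2
  lookup 61.123.166.28: bits 0011110101111011101001100001110 walk d0:-→d1:-→d2:-→d3:-→d4:-→d5:-→d6:-→d7:-→d8:-→d9:-→d10:-→d11:-→d12:-→d13:-→d14:-→d15:-→d16:-→d17:-→d18:-→d19:-→d20:H2→d21:-→d22:-→d23:-→d24:-→d25:-→d26:-→d27:-→d28:-→d29:-→d30:-→d31:- -> H2
  lookup 1.254.81.80: bits 0000000111111110010100010101 walk d0:-→d1:-→d2:-→d3:-→d4:-→d5:-→d6:-→d7:-→d8:-→d9:-→d10:-→d11:-→d12:-→d13:-→d14:-→d15:-→d16:-→d17:-→d18:-→d19:-→d20:-→d21:-→d22:-→d23:-→d24:-→d25:-→d26:-→d27:-→d28:H0 -> H0
  lookup 162.34.61.0: bits 1010001000100010001111010000 walk d0:-→d1:-→d2:-→d3:-→d4:-→d5:-→d6:-→d7:-→d8:H5→d9:-→d10:-→d11:-→d12:-→d13:-→d14:-→d15:-→d16:H3→d17:-→d18:-→d19:-→d20:-→d21:-→d22:-→d23:-→d24:-→d25:-→d26:-→d27:-→d28:H2 -> H2

== LOOKUPS ==
["no-route","H3","H0","H0","H0","H2","H5","H5","H2","H2","H0","H2"]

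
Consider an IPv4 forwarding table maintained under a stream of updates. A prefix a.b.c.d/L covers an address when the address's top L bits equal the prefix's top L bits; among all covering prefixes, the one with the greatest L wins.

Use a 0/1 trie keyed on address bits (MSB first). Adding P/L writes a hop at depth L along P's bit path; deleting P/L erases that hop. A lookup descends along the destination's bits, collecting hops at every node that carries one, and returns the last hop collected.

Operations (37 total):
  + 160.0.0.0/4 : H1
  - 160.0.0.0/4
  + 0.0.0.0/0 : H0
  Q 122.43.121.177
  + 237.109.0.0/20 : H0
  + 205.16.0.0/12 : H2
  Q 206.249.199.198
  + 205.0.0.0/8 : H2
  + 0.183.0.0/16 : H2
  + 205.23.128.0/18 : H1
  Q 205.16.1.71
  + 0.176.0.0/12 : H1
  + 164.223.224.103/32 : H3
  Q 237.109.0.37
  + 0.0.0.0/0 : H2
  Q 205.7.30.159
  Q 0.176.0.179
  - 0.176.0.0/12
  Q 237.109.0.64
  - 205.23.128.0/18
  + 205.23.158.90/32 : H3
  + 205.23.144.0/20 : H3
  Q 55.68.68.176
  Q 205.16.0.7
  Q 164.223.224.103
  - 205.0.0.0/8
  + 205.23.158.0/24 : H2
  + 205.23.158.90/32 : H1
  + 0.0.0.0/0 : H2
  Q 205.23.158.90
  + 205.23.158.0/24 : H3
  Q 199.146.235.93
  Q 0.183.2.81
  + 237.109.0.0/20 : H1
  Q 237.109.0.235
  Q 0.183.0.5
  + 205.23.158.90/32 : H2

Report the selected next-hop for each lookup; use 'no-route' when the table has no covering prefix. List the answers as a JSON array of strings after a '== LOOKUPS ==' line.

Trace:
  + 160.0.0.0/4 (H1) depth=4
  - 160.0.0.0/4 clear@4
  + 0.0.0.0/0 (H0) depth=0
  Q 122.43.121.177: descend ε ; hops seen [H0] ; pick H0
  + 237.109.0.0/20 (H0) depth=20
  + 205.16.0.0/12 (H2) depth=12
  Q 206.249.199.198: descend 110011 ; hops seen [H0] ; pick H0
  + 205.0.0.0/8 (H2) depth=8
  + 0.183.0.0/16 (H2) depth=16
  + 205.23.128.0/18 (H1) depth=18
  Q 205.16.1.71: descend 1100110100010 ; hops seen [H0,H2,H2] ; pick H2
  + 0.176.0.0/12 (H1) depth=12
  + 164.223.224.103/32 (H3) depth=32
  Q 237.109.0.37: descend 11101101011011010000 ; hops seen [H0,H0] ; pick H0
  + 0.0.0.0/0 (H2) depth=0
  Q 205.7.30.159: descend 11001101000 ; hops seen [H2,H2] ; pick H2
  Q 0.176.0.179: descend 0000000010110 ; hops seen [H2,H1] ; pick H1
  - 0.176.0.0/12 clear@12
  Q 237.109.0.64: descend 11101101011011010000 ; hops seen [H2,H0] ; pick H0
  - 205.23.128.0/18 clear@18
  + 205.23.158.90/32 (H3) depth=32
  + 205.23.144.0/20 (H3) depth=20
  Q 55.68.68.176: descend 00 ; hops seen [H2] ; pick H2
  Q 205.16.0.7: descend 1100110100010 ; hops seen [H2,H2,H2] ; pick H2
  Q 164.223.224.103: descend 10100100110111111110000001100111 ; hops seen [H2,H3] ; pick H3
  - 205.0.0.0/8 clear@8
  + 205.23.158.0/24 (H2) depth=24
  + 205.23.158.90/32 (H1) depth=32
  + 0.0.0.0/0 (H2) depth=0
  Q 205.23.158.90: descend 11001101000101111001111001011010 ; hops seen [H2,H2,H3,H2,H1] ; pick H1
  + 205.23.158.0/24 (H3) depth=24
  Q 199.146.235.93: descend 1100 ; hops seen [H2] ; pick H2
  Q 0.183.2.81: descend 0000000010110111 ; hops seen [H2,H2] ; pick H2
  + 237.109.0.0/20 (H1) depth=20
  Q 237.109.0.235: descend 11101101011011010000 ; hops seen [H2,H1] ; pick H1
  Q 0.183.0.5: descend 0000000010110111 ; hops seen [H2,H2] ; pick H2
  + 205.23.158.90/32 (H2) depth=32

== LOOKUPS ==
["H0","H0","H2","H0","H2","H1","H0","H2","H2","H3","H1","H2","H2","H1","H2"]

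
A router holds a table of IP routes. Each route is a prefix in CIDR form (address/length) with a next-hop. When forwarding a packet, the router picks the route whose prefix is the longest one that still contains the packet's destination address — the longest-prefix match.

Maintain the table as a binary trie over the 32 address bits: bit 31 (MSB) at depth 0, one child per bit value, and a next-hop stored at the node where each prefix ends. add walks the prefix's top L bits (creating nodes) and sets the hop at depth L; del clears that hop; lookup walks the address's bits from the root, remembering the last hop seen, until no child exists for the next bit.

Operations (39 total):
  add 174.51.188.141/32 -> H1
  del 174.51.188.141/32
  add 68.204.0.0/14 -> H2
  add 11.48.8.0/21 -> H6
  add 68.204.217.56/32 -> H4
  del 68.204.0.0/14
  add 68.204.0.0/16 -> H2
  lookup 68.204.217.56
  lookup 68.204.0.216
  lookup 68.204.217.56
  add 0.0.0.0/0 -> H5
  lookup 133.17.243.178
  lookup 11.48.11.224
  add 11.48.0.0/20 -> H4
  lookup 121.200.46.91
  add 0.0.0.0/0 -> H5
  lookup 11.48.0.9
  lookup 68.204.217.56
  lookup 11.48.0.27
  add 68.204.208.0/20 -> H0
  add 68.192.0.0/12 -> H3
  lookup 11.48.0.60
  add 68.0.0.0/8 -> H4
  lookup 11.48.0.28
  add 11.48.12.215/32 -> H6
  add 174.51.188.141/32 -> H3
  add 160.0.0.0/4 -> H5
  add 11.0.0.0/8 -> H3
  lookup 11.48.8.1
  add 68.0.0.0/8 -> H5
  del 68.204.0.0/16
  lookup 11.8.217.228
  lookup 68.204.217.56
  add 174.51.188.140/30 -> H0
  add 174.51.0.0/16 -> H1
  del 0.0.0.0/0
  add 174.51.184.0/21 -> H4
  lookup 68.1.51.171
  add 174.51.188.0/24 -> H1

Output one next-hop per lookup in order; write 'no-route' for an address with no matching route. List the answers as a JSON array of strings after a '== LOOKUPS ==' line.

Trace:
  add 174.51.188.141/32 -> H1 at depth 32
  del 174.51.188.141/32 (clear depth 32)
  add 68.204.0.0/14 -> H2 at depth 14
  add 11.48.8.0/21 -> H6 at depth 21
  add 68.204.217.56/32 -> H4 at depth 32
  del 68.204.0.0/14 (clear depth 14)
  add 68.204.0.0/16 -> H2 at depth 16
  lookup 68.204.217.56: bits 01000100110011001101100100111000 walk d0:-→d1:-→d2:-→d3:-→d4:-→d5:-→d6:-→d7:-→d8:-→d9:-→d10:-→d11:-→d12:-→d13:-→d14:-→d15:-→d16:H2→d17:-→d18:-→d19:-→d20:-→d21:-→d22:-→d23:-→d24:-→d25:-→d26:-→d27:-→d28:-→d29:-→d30:-→d31:-→d32:H4 -> H4
  lookup 68.204.0.216: bits 0100010011001100 walk d0:-→d1:-→d2:-→d3:-→d4:-→d5:-→d6:-→d7:-→d8:-→d9:-→d10:-→d11:-→d12:-→d13:-→d14:-→d15:-→d16:H2 -> H2
  lookup 68.204.217.56: bits 01000100110011001101100100111000 walk d0:-→d1:-→d2:-→d3:-→d4:-→d5:-→d6:-→d7:-→d8:-→d9:-→d10:-→d11:-→d12:-→d13:-→d14:-→d15:-→d16:H2→d17:-→d18:-→d19:-→d20:-→d21:-→d22:-→d23:-→d24:-→d25:-→d26:-→d27:-→d28:-→d29:-→d30:-→d31:-→d32:H4 -> H4
  add 0.0.0.0/0 -> H5 at depth 0
  lookup 133.17.243.178: bits 10 walk d0:H5→d1:-→d2:- -> H5
  lookup 11.48.11.224: bits 000010110011000000001 walk d0:H5→d1:-→d2:-→d3:-→d4:-→d5:-→d6:-→d7:-→d8:-→d9:-→d10:-→d11:-→d12:-→d13:-→d14:-→d15:-→d16:-→d17:-→d18:-→d19:-→d20:-→d21:H6 -> H6
  add 11.48.0.0/20 -> H4 at depth 20
  lookup 121.200.46.91: bits 01 walk d0:H5→d1:-→d2:- -> H5
  add 0.0.0.0/0 -> H5 at depth 0
  lookup 11.48.0.9: bits 00001011001100000000 walk d0:H5→d1:-→d2:-→d3:-→d4:-→d5:-→d6:-→d7:-→d8:-→d9:-→d10:-→d11:-→d12:-→d13:-→d14:-→d15:-→d16:-→d17:-→d18:-→d19:-→d20:H4 -> H4
  lookup 68.204.217.56: bits 01000100110011001101100100111000 walk d0:H5→d1:-→d2:-→d3:-→d4:-→d5:-→d6:-→d7:-→d8:-→d9:-→d10:-→d11:-→d12:-→d13:-→d14:-→d15:-→d16:H2→d17:-→d18:-→d19:-→d20:-→d21:-→d22:-→d23:-→d24:-→d25:-→d26:-→d27:-→d28:-→d29:-→d30:-→d31:-→d32:H4 -> H4
  lookup 11.48.0.27: bits 00001011001100000000 walk d0:H5→d1:-→d2:-→d3:-→d4:-→d5:-→d6:-→d7:-→d8:-→d9:-→d10:-→d11:-→d12:-→d13:-→d14:-→d15:-→d16:-→d17:-→d18:-→d19:-→d20:H4 -> H4
  add 68.204.208.0/20 -> H0 at depth 20
  add 68.192.0.0/12 -> H3 at depth 12
  lookup 11.48.0.60: bits 00001011001100000000 walk d0:H5→d1:-→d2:-→d3:-→d4:-→d5:-→d6:-→d7:-→d8:-→d9:-→d10:-→d11:-→d12:-→d13:-→d14:-→d15:-→d16:-→d17:-→d18:-→d19:-→d20:H4 -> H4
  add 68.0.0.0/8 -> H4 at depth 8
  lookup 11.48.0.28: bits 00001011001100000000 walk d0:H5→d1:-→d2:-→d3:-→d4:-→d5:-→d6:-→d7:-→d8:-→d9:-→d10:-→d11:-→d12:-→d13:-→d14:-→d15:-→d16:-→d17:-→d18:-→d19:-→d20:H4 -> H4
  add 11.48.12.215/32 -> H6 at depth 32
  add 174.51.188.141/32 -> H3 at depth 32
  add 160.0.0.0/4 -> H5 at depth 4
  add 11.0.0.0/8 -> H3 at depth 8
  lookup 11.48.8.1: bits 000010110011000000001 walk d0:H5→d1:-→d2:-→d3:-→d4:-→d5:-→d6:-→d7:-→d8:H3→d9:-→d10:-→d11:-→d12:-→d13:-→d14:-→d15:-→d16:-→d17:-→d18:-→d19:-→d20:H4→d21:H6 -> H6
  add 68.0.0.0/8 -> H5 at depth 8
  del 68.204.0.0/16 (clear depth 16)
  lookup 11.8.217.228: bits 0000101100 walk d0:H5→d1:-→d2:-→d3:-→d4:-→d5:-→d6:-→d7:-→d8:H3→d9:-→d10:- -> H3
  lookup 68.204.217.56: bits 01000100110011001101100100111000 walk d0:H5→d1:-→d2:-→d3:-→d4:-→d5:-→d6:-→d7:-→d8:H5→d9:-→d10:-→d11:-→d12:H3→d13:-→d14:-→d15:-→d16:-→d17:-→d18:-→d19:-→d20:H0→d21:-→d22:-→d23:-→d24:-→d25:-→d26:-→d27:-→d28:-→d29:-→d30:-→d31:-→d32:H4 -> H4
  add 174.51.188.140/30 -> H0 at depth 30
  add 174.51.0.0/16 -> H1 at depth 16
  del 0.0.0.0/0 (clear depth 0)
  add 174.51.184.0/21 -> H4 at depth 21
  lookup 68.1.51.171: bits 01000100 walk d0:-→d1:-→d2:-→d3:-→d4:-→d5:-→d6:-→d7:-→d8:H5 -> H5
  add 174.51.188.0/24 -> H1 at depth 24

== LOOKUPS ==
["H4","H2","H4","H5","H6","H5","H4","H4","H4","H4","H4","H6","H3","H4","H5"]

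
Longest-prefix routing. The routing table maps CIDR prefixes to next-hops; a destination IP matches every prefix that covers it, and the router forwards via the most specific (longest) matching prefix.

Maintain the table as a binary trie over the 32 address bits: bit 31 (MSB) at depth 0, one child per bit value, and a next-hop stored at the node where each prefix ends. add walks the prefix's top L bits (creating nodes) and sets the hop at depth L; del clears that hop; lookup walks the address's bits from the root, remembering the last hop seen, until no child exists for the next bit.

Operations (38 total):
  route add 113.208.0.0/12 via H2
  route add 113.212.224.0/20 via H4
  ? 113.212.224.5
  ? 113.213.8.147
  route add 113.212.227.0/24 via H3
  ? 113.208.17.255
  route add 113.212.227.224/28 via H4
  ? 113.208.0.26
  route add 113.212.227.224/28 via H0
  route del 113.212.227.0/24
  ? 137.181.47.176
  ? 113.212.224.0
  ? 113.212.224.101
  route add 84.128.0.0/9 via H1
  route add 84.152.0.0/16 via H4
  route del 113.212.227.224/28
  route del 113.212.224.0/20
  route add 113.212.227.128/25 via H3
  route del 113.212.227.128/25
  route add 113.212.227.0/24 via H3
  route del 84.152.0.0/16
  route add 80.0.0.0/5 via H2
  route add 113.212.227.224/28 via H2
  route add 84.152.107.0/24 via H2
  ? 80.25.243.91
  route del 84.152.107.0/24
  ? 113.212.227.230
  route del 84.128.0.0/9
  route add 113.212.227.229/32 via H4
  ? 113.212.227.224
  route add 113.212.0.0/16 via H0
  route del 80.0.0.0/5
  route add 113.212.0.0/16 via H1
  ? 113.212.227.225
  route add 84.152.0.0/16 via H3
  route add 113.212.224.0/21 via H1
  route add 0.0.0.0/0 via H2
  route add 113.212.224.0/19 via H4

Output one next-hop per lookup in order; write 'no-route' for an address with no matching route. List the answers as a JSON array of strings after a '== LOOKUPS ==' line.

Process each operation:
  + 113.208.0.0/12 (H2) depth=12
  + 113.212.224.0/20 (H4) depth=20
  Q 113.212.224.5: descend 01110001110101001110 ; hops seen [H2,H4] ; pick H4
  Q 113.213.8.147: descend 011100011101010 ; hops seen [H2] ; pick H2
  + 113.212.227.0/24 (H3) depth=24
  Q 113.208.17.255: descend 0111000111010 ; hops seen [H2] ; pick H2
  + 113.212.227.224/28 (H4) depth=28
  Q 113.208.0.26: descend 0111000111010 ; hops seen [H2] ; pick H2
  + 113.212.227.224/28 (H0) depth=28
  del 113.212.227.0/24 (clear depth 24)
  Q 137.181.47.176: descend ε ; hops seen [∅] ; pick no-route
  Q 113.212.224.0: descend 0111000111010100111000 ; hops seen [H2,H4] ; pick H4
  Q 113.212.224.101: descend 0111000111010100111000 ; hops seen [H2,H4] ; pick H4
  + 84.128.0.0/9 (H1) depth=9
  + 84.152.0.0/16 (H4) depth=16
  del 113.212.227.224/28 (clear depth 28)
  del 113.212.224.0/20 (clear depth 20)
  + 113.212.227.128/25 (H3) depth=25
  del 113.212.227.128/25 (clear depth 25)
  + 113.212.227.0/24 (H3) depth=24
  del 84.152.0.0/16 (clear depth 16)
  + 80.0.0.0/5 (H2) depth=5
  + 113.212.227.224/28 (H2) depth=28
  + 84.152.107.0/24 (H2) depth=24
  Q 80.25.243.91: descend 01010 ; hops seen [H2] ; pick H2
  del 84.152.107.0/24 (clear depth 24)
  Q 113.212.227.230: descend 0111000111010100111000111110 ; hops seen [H2,H3,H2] ; pick H2
  del 84.128.0.0/9 (clear depth 9)
  + 113.212.227.229/32 (H4) depth=32
  Q 113.212.227.224: descend 01110001110101001110001111100 ; hops seen [H2,H3,H2] ; pick H2
  + 113.212.0.0/16 (H0) depth=16
  del 80.0.0.0/5 (clear depth 5)
  + 113.212.0.0/16 (H1) depth=16
  Q 113.212.227.225: descend 01110001110101001110001111100 ; hops seen [H2,H1,H3,H2] ; pick H2
  + 84.152.0.0/16 (H3) depth=16
  + 113.212.224.0/21 (H1) depth=21
  + 0.0.0.0/0 (H2) depth=0
  + 113.212.224.0/19 (H4) depth=19

== LOOKUPS ==
["H4","H2","H2","H2","no-route","H4","H4","H2","H2","H2","H2"]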